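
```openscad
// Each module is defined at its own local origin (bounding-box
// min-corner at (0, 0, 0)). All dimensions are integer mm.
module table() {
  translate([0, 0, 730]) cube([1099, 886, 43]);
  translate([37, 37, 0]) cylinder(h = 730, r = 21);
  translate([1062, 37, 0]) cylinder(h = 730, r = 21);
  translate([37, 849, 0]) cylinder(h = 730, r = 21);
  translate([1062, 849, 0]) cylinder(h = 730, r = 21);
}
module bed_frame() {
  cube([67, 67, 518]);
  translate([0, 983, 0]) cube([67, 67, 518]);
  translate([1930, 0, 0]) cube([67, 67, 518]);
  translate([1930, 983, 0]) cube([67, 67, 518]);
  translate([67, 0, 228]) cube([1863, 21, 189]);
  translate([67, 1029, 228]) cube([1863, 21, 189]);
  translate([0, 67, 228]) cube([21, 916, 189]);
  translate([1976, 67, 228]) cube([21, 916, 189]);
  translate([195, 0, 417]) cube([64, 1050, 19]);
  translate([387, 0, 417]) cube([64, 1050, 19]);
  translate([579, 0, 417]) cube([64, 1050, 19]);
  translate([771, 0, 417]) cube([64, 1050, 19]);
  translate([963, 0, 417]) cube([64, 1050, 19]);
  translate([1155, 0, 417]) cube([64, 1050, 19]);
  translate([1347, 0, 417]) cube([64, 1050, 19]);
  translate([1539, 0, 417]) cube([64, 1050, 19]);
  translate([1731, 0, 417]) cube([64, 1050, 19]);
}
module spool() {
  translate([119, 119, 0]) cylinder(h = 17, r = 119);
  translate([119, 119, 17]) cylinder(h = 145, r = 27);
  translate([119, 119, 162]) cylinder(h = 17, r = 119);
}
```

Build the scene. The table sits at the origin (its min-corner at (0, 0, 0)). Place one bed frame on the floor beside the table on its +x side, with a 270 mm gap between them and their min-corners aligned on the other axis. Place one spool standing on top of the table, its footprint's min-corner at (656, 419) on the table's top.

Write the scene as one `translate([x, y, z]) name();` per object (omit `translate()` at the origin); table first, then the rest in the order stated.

table();
translate([1369, 0, 0]) bed_frame();
translate([656, 419, 773]) spool();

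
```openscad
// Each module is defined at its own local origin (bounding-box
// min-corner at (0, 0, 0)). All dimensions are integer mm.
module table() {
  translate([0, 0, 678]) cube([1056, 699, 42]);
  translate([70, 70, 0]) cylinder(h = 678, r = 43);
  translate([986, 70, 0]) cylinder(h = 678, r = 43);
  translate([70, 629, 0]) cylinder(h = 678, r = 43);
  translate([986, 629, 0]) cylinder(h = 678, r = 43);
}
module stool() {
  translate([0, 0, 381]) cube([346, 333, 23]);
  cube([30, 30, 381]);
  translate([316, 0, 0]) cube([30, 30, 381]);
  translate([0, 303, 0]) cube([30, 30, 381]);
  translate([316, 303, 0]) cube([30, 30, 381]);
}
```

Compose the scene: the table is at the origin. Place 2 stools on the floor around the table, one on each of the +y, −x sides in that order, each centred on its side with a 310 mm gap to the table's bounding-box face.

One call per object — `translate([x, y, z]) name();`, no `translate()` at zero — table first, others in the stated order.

table();
translate([355, 1009, 0]) stool();
translate([-656, 183, 0]) stool();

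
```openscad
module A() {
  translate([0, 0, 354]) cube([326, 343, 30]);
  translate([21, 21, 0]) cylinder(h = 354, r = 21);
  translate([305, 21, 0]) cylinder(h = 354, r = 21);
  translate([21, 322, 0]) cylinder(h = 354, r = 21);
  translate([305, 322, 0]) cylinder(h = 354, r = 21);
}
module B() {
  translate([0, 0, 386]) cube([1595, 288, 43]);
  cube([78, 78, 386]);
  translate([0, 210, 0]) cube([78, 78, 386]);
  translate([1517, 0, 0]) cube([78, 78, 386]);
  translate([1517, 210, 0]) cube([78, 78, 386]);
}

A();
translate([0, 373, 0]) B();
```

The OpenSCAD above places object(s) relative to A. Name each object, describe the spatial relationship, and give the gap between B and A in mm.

A is a stool. B is a bench. The bench is on the floor beside the stool on its +y side. The gap between the bench and the stool is 30 mm.

The bench's nearest face is 30 mm from the stool's +y face.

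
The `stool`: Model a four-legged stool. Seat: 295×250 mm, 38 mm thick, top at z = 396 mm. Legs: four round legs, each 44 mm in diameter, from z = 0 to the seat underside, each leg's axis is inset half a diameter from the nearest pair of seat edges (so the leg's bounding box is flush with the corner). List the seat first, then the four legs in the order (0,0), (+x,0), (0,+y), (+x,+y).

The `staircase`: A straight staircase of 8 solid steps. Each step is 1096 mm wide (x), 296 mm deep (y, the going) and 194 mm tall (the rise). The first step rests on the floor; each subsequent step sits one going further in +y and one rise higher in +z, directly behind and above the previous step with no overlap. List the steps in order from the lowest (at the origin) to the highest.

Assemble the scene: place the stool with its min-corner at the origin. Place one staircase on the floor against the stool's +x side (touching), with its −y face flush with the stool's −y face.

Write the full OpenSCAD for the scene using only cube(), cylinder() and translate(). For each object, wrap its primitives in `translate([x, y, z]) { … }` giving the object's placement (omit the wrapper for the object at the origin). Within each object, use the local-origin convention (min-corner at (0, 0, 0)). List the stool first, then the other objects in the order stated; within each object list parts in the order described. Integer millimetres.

translate([0, 0, 358]) cube([295, 250, 38]);
translate([22, 22, 0]) cylinder(h = 358, r = 22);
translate([273, 22, 0]) cylinder(h = 358, r = 22);
translate([22, 228, 0]) cylinder(h = 358, r = 22);
translate([273, 228, 0]) cylinder(h = 358, r = 22);
translate([295, 0, 0]) {
  cube([1096, 296, 194]);
  translate([0, 296, 194]) cube([1096, 296, 194]);
  translate([0, 592, 388]) cube([1096, 296, 194]);
  translate([0, 888, 582]) cube([1096, 296, 194]);
  translate([0, 1184, 776]) cube([1096, 296, 194]);
  translate([0, 1480, 970]) cube([1096, 296, 194]);
  translate([0, 1776, 1164]) cube([1096, 296, 194]);
  translate([0, 2072, 1358]) cube([1096, 296, 194]);
}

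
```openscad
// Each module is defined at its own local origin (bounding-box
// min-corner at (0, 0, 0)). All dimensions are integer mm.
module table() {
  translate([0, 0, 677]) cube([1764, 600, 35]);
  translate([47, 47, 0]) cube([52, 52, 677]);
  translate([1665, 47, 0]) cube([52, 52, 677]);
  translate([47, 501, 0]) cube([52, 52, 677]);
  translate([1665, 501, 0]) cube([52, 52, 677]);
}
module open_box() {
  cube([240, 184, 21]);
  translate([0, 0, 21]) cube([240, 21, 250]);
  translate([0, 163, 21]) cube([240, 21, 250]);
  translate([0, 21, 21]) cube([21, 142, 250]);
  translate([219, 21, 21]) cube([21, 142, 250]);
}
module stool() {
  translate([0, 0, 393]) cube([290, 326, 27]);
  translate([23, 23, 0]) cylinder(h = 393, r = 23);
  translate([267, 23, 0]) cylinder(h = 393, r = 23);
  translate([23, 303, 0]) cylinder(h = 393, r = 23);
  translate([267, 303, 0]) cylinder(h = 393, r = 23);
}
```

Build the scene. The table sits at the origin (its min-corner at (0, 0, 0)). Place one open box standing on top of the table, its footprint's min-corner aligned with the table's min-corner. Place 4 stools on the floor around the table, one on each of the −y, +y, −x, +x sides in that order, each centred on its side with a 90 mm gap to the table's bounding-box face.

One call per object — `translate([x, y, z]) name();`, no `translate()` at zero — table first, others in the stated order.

table();
translate([0, 0, 712]) open_box();
translate([737, -416, 0]) stool();
translate([737, 690, 0]) stool();
translate([-380, 137, 0]) stool();
translate([1854, 137, 0]) stool();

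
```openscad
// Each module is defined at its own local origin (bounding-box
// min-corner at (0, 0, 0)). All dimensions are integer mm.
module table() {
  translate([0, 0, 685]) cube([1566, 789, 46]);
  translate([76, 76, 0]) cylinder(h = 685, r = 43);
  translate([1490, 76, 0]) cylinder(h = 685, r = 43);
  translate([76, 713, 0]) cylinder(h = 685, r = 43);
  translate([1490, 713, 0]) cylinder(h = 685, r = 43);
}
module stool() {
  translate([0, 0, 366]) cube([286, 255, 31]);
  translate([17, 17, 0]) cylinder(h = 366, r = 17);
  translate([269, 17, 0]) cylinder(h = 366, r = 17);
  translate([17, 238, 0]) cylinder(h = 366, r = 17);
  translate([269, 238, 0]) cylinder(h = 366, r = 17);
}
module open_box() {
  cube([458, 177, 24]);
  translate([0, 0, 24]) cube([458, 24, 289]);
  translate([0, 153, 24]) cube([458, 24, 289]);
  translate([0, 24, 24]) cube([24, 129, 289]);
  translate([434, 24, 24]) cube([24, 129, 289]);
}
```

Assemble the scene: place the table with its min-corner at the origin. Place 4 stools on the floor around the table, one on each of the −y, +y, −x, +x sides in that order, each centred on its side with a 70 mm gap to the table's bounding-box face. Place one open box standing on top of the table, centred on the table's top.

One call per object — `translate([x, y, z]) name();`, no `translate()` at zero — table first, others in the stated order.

table();
translate([640, -325, 0]) stool();
translate([640, 859, 0]) stool();
translate([-356, 267, 0]) stool();
translate([1636, 267, 0]) stool();
translate([554, 306, 731]) open_box();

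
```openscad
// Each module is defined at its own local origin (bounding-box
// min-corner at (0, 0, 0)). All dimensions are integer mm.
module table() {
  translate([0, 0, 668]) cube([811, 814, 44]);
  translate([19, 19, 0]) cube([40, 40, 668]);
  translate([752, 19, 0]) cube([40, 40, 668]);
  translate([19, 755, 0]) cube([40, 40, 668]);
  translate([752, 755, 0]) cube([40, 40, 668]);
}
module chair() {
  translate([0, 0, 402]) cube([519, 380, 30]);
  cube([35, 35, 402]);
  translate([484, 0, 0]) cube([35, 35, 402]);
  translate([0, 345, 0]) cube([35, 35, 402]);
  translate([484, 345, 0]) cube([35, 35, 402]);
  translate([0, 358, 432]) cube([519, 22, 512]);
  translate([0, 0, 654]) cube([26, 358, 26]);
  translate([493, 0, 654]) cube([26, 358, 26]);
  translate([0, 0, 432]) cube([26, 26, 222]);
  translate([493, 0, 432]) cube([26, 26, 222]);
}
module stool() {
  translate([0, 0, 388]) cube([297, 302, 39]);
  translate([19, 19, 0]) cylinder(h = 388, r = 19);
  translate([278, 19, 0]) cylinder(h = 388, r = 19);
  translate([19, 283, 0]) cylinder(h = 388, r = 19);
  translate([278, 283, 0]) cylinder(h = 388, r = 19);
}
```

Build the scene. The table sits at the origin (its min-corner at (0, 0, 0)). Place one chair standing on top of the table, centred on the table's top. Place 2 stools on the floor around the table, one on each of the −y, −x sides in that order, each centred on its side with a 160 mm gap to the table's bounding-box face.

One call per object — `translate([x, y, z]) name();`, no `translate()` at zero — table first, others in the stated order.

table();
translate([146, 217, 712]) chair();
translate([257, -462, 0]) stool();
translate([-457, 256, 0]) stool();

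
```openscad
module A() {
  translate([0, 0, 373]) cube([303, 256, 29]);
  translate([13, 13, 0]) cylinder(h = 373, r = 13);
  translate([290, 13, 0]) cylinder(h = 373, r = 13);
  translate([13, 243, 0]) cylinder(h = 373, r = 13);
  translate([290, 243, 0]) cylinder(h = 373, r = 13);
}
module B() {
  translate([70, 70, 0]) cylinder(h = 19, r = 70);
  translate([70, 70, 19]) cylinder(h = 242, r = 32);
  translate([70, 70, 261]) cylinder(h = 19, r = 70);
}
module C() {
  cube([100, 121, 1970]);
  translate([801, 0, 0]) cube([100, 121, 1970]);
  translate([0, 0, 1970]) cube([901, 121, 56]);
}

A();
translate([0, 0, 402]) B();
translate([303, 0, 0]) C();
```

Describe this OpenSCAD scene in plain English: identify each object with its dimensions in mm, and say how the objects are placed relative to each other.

A is a simple wooden stool: a rectangular seat 303 mm (x) by 256 mm (y), 29 mm thick, top face at z = 402 mm, on four round legs, each 26 mm in diameter. The legs rest on z = 0, each leg's axis is inset half a diameter from the nearest pair of seat edges (so the leg's bounding box is flush with the corner).

B is a spool: two coaxial disc flanges of radius 70 mm and thickness 19 mm, joined by a core cylinder of radius 32 mm and height 242 mm. The lower flange rests on z = 0 and the three cylinders share a vertical axis.

C is a rectangular door frame: two vertical jambs of 100×121 mm section, 1970 mm tall, with a clear opening 701 mm wide between their inner faces. A header 56 mm tall and 121 mm deep lies on top of the jambs and spans the full outside width.

The spool is on top of the stool. The door frame is against the stool's +x side, with their −y faces flush.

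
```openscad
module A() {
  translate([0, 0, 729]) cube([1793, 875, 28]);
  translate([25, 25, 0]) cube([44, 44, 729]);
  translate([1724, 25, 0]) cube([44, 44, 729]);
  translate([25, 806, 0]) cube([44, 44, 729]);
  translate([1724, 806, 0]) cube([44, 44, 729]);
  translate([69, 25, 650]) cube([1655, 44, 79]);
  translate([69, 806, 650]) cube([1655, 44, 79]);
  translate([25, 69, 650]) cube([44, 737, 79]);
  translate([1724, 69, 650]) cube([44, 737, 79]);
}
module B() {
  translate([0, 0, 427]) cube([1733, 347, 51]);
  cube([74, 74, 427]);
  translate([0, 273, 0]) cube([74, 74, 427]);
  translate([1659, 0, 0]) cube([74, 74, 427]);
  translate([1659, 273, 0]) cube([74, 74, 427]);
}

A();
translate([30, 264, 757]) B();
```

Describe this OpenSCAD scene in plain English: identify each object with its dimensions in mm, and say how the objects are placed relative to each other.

A is a table: top 1793 mm (x) × 875 mm (y), 28 mm thick, upper face at z = 757 mm, on four 44×44 mm square legs, each inset 25 mm from the nearest pair of top edges, running from z = 0 to the bottom of the top. Four apron rails, 44 mm thick and 79 mm tall, run between adjacent legs with their top edges flush with the underside of the top and their outer faces flush with the legs' outer faces.

B is a long wooden bench with a 1733 mm (x) × 347 mm (y) seat, 51 mm thick, its top surface 478 mm above the floor. Four 74 mm square legs at the seat corners, flush with the edges, run from z = 0 to the seat underside.

The bench is on top of the table, centred.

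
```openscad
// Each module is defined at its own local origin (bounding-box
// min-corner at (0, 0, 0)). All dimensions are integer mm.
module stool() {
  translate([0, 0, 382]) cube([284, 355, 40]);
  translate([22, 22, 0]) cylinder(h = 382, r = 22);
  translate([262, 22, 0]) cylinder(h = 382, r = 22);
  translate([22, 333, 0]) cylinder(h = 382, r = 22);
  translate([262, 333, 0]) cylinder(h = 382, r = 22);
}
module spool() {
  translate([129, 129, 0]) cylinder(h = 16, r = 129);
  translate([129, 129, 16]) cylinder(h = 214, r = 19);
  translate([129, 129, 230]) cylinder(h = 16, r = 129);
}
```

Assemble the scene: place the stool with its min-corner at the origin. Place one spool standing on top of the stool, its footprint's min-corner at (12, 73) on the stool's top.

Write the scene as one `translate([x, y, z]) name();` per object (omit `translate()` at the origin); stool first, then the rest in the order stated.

stool();
translate([12, 73, 422]) spool();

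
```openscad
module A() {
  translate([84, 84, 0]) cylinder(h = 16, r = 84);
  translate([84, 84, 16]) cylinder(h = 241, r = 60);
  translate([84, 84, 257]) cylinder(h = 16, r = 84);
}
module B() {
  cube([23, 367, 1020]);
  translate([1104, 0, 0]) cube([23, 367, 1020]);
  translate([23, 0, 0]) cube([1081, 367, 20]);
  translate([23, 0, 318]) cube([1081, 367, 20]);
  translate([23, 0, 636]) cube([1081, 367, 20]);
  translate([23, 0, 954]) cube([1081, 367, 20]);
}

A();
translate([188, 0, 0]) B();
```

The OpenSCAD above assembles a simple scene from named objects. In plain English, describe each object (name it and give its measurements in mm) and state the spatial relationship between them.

A is a spool: two coaxial disc flanges of radius 84 mm and thickness 16 mm, joined by a core cylinder of radius 60 mm and height 241 mm. The lower flange rests on z = 0 and the three cylinders share a vertical axis.

B is a bookshelf 1127 mm wide overall, 367 mm deep and 1020 mm tall. The two sides are 23 mm thick vertical panels. 4 horizontal shelves of 20 mm thickness span between the inner faces of the sides; the lowest shelf sits on the floor and shelves are stacked with a clear vertical gap of 298 mm between each pair.

The bookshelf is on the floor beside the spool on its +x side.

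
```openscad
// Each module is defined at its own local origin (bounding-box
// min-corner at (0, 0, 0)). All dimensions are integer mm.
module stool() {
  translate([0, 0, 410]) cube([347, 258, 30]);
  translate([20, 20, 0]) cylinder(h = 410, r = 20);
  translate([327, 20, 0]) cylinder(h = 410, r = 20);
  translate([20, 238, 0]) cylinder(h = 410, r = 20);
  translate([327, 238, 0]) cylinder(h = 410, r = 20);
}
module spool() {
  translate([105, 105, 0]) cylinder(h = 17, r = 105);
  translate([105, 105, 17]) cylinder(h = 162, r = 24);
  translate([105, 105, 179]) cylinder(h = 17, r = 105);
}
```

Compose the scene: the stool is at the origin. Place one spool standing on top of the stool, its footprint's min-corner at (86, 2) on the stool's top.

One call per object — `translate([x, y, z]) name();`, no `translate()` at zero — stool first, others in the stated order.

stool();
translate([86, 2, 440]) spool();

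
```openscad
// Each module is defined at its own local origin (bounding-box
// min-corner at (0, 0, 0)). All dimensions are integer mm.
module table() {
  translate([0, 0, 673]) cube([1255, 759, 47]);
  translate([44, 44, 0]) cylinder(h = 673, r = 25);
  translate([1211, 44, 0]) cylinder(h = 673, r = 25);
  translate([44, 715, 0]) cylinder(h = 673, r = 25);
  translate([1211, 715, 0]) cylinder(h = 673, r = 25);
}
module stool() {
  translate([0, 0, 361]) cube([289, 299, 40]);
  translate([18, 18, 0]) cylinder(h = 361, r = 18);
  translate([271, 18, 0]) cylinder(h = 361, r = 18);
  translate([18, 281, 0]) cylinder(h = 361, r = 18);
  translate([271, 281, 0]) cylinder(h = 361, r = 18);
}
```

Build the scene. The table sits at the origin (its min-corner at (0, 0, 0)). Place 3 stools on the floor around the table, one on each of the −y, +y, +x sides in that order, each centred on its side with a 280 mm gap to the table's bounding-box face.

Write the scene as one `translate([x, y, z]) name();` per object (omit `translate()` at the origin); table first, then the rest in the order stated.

table();
translate([483, -579, 0]) stool();
translate([483, 1039, 0]) stool();
translate([1535, 230, 0]) stool();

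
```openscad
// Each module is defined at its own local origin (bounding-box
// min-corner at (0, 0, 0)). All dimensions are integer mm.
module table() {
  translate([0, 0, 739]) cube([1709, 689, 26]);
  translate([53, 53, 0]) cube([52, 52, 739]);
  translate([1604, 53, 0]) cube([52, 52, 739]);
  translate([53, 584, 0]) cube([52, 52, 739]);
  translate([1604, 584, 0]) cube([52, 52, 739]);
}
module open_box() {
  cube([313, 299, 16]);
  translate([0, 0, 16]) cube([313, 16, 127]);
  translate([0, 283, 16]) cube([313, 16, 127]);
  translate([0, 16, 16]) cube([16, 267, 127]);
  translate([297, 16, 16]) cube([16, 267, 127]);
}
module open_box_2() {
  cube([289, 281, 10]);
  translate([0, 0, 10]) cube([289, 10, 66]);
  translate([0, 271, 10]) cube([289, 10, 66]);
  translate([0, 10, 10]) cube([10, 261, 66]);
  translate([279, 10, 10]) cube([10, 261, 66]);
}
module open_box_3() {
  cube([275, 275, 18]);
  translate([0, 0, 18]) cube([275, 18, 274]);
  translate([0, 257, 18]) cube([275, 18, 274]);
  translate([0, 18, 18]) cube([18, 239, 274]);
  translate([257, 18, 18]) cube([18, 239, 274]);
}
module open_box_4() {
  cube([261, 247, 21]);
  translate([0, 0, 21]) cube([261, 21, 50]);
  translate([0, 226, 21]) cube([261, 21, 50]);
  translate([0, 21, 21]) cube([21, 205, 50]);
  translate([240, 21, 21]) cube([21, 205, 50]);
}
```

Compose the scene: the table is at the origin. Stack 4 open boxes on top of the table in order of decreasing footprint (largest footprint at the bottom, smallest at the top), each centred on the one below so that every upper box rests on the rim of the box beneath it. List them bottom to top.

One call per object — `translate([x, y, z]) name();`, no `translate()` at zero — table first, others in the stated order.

table();
translate([698, 195, 765]) open_box();
translate([710, 204, 908]) open_box_2();
translate([717, 207, 984]) open_box_3();
translate([724, 221, 1276]) open_box_4();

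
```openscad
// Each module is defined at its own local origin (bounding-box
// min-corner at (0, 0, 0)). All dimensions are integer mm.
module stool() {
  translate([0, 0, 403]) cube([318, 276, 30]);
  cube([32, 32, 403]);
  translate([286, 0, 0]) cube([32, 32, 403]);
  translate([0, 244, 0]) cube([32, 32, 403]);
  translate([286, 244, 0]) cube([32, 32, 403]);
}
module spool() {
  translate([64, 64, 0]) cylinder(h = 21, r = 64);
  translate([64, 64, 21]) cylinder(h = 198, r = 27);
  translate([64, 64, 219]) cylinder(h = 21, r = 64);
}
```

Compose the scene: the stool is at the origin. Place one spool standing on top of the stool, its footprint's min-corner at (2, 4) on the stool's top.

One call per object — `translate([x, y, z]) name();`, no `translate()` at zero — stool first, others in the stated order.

stool();
translate([2, 4, 433]) spool();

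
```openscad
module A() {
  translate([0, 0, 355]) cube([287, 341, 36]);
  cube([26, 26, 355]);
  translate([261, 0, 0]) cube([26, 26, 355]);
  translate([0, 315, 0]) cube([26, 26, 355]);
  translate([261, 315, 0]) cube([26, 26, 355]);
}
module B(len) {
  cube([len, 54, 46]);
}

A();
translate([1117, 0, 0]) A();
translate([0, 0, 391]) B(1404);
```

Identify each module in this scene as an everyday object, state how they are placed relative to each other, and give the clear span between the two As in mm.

Second stool starts at x = 1117; first ends at x = 287; clear span = 1117 − 287 = 830 mm.

A is a stool. B is a beam. A beam spans the tops of two stools. The clear span between the two stools is 830 mm.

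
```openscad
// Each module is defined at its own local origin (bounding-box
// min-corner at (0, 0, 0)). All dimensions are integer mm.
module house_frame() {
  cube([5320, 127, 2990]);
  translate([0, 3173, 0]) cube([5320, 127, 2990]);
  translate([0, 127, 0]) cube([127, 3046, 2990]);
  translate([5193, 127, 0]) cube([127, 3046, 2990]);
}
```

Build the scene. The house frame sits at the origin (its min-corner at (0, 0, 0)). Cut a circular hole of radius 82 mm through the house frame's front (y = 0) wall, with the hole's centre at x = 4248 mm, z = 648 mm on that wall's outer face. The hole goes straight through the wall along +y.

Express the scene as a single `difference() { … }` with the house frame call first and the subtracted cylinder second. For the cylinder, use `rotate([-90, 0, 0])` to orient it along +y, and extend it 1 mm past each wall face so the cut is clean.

difference() {
  house_frame();
  translate([4248, -1, 648]) rotate([-90, 0, 0]) cylinder(h = 129, r = 82);
}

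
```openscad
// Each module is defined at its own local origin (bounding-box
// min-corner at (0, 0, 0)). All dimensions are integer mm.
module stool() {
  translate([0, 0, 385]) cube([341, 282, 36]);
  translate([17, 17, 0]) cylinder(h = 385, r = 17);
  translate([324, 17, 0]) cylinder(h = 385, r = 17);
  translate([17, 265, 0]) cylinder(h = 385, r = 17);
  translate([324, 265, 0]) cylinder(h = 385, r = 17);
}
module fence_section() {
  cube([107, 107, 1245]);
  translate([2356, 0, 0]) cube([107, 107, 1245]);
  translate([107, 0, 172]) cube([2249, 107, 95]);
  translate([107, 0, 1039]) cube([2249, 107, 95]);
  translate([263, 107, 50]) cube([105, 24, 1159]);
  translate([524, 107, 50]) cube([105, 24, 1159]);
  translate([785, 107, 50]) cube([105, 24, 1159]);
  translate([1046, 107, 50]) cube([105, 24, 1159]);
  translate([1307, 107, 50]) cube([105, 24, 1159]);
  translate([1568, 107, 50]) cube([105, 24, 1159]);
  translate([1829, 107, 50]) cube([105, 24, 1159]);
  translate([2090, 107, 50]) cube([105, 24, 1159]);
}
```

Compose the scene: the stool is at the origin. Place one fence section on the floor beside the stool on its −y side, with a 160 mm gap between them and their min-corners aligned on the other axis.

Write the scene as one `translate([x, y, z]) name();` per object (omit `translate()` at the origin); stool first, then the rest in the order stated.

stool();
translate([0, -291, 0]) fence_section();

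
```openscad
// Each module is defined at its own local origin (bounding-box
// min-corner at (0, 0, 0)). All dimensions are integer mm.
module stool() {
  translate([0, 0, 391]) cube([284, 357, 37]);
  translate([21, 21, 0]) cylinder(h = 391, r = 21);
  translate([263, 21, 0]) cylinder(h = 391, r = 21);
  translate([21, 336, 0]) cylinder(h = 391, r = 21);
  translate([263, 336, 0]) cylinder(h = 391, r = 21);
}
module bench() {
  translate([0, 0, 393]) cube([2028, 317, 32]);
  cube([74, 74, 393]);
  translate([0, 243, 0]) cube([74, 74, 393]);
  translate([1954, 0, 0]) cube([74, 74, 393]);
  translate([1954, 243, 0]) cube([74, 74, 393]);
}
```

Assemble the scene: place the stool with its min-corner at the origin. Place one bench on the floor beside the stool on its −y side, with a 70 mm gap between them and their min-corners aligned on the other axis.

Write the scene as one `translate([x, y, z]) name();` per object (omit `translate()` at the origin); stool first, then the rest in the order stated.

stool();
translate([0, -387, 0]) bench();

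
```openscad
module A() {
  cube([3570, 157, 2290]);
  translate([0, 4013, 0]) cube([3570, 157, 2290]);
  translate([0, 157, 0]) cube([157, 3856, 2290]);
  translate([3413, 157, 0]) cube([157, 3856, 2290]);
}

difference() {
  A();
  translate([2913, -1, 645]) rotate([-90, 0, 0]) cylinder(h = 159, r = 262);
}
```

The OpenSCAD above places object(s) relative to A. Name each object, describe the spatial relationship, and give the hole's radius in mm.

The subtracted cylinder has r = 262 mm.

A is a house frame. The house frame has a circular hole through its front wall. The hole's radius is 262 mm.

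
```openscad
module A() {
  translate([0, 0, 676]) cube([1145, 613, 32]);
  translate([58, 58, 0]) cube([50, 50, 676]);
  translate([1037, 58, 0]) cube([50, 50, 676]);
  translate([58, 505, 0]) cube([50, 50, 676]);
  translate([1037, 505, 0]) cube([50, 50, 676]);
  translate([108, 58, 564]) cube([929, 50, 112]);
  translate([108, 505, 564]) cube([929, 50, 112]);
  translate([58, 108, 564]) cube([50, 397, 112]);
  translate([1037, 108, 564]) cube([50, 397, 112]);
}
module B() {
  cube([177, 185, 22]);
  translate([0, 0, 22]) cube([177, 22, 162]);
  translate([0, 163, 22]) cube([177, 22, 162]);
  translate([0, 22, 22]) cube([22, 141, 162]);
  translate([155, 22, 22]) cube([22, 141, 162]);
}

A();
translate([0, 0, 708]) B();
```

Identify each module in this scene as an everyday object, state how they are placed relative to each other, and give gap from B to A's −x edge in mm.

The open box's min-x is at 0; the table's min-x is 0; gap = 0 mm.

A is a table. B is an open box. The open box is on top of the table. The gap from the open box to the table's −x edge is 0 mm.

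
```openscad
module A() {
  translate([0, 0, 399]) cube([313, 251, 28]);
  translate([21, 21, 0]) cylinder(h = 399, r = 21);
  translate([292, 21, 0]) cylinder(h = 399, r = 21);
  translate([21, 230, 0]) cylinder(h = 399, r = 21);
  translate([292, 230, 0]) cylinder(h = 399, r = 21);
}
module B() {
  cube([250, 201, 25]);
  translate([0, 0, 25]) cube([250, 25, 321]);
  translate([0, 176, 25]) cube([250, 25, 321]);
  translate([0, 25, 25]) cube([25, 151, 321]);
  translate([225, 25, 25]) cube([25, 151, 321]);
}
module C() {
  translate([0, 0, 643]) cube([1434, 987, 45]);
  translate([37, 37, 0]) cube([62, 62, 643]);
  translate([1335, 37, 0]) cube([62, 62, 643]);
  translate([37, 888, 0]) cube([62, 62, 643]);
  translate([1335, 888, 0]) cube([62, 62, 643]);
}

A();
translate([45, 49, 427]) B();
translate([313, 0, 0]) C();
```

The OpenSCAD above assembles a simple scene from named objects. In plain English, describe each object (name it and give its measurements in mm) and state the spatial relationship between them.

A is a four-legged stool. The seat is a 313×251×28 mm slab whose top surface is at z = 427 mm; four round legs, each 42 mm in diameter, run from the floor (z = 0) to the underside of the seat, each leg's axis is inset half a diameter from the nearest pair of seat edges (so the leg's bounding box is flush with the corner).

B is an open-topped rectangular box: outside dimensions 250×201×346 mm, with a uniform wall and base thickness of 25 mm. The base is a full 250×201 slab on the floor; four walls sit on top of the base. The front and back walls (the −y and +y sides) span the full width; the two side walls fit between them.

C is a table with a 1434×987 mm rectangular top, 45 mm thick, top surface at z = 688 mm, supported by four 62×62 mm square legs, each inset 37 mm from the nearest pair of top edges, running from the floor.

The open box is on top of the stool. The table is against the stool's +x side, with their −y faces flush.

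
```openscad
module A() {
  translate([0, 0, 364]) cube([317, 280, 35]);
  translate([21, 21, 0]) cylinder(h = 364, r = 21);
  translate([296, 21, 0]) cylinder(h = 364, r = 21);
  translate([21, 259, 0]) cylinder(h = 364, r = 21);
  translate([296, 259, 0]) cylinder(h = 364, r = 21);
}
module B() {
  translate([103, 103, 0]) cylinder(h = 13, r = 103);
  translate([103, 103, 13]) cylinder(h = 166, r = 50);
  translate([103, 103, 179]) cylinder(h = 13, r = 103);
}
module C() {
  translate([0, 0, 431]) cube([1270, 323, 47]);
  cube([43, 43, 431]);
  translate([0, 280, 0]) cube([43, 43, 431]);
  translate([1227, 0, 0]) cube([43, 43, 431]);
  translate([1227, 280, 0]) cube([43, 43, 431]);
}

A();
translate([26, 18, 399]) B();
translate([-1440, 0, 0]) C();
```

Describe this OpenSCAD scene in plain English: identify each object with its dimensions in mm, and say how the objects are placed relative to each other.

A is a four-legged stool. The seat is a 317×280×35 mm slab whose top surface is at z = 399 mm; four round legs, each 42 mm in diameter, run from the floor (z = 0) to the underside of the seat, each leg's axis is inset half a diameter from the nearest pair of seat edges (so the leg's bounding box is flush with the corner).

B is a spool: two coaxial disc flanges of radius 103 mm and thickness 13 mm, joined by a core cylinder of radius 50 mm and height 166 mm. The lower flange rests on z = 0 and the three cylinders share a vertical axis.

C is a long wooden bench with a 1270 mm (x) × 323 mm (y) seat, 47 mm thick, its top surface 478 mm above the floor. Four 43 mm square legs at the seat corners, flush with the edges, run from z = 0 to the seat underside.

The spool is on top of the stool. The bench is on the floor beside the stool on its −x side.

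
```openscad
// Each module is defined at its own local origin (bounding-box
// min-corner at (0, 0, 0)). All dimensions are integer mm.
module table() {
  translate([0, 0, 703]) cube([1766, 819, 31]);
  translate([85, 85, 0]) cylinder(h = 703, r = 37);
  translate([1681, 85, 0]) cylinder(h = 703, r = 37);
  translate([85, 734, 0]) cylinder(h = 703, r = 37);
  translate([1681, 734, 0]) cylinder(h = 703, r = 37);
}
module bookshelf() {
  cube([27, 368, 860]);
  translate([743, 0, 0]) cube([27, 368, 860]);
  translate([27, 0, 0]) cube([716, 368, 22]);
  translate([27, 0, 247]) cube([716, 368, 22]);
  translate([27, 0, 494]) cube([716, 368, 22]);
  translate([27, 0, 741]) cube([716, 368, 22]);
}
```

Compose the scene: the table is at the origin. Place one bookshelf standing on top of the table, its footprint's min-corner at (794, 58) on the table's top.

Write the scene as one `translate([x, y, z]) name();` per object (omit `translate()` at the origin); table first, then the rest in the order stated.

table();
translate([794, 58, 734]) bookshelf();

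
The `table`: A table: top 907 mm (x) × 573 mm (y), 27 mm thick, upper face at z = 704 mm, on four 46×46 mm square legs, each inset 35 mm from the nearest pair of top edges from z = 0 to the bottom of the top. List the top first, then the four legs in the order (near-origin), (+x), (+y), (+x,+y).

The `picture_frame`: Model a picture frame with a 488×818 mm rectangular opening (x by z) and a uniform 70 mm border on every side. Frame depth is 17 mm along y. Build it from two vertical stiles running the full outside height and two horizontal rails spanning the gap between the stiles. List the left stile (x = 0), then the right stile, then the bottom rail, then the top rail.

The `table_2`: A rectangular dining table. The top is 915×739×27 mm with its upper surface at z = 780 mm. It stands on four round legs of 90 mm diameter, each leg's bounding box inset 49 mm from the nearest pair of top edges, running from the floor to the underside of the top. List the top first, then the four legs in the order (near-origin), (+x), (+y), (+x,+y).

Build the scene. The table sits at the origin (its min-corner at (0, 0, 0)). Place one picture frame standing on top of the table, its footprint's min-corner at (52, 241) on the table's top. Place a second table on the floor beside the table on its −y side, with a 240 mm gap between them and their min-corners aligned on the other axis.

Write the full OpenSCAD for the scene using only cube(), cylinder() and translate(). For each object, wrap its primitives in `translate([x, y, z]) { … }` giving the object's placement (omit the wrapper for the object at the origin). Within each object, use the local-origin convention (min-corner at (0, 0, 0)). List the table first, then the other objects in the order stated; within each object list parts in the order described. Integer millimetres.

translate([0, 0, 677]) cube([907, 573, 27]);
translate([35, 35, 0]) cube([46, 46, 677]);
translate([826, 35, 0]) cube([46, 46, 677]);
translate([35, 492, 0]) cube([46, 46, 677]);
translate([826, 492, 0]) cube([46, 46, 677]);
translate([52, 241, 704]) {
  cube([70, 17, 958]);
  translate([558, 0, 0]) cube([70, 17, 958]);
  translate([70, 0, 0]) cube([488, 17, 70]);
  translate([70, 0, 888]) cube([488, 17, 70]);
}
translate([0, -979, 0]) {
  translate([0, 0, 753]) cube([915, 739, 27]);
  translate([94, 94, 0]) cylinder(h = 753, r = 45);
  translate([821, 94, 0]) cylinder(h = 753, r = 45);
  translate([94, 645, 0]) cylinder(h = 753, r = 45);
  translate([821, 645, 0]) cylinder(h = 753, r = 45);
}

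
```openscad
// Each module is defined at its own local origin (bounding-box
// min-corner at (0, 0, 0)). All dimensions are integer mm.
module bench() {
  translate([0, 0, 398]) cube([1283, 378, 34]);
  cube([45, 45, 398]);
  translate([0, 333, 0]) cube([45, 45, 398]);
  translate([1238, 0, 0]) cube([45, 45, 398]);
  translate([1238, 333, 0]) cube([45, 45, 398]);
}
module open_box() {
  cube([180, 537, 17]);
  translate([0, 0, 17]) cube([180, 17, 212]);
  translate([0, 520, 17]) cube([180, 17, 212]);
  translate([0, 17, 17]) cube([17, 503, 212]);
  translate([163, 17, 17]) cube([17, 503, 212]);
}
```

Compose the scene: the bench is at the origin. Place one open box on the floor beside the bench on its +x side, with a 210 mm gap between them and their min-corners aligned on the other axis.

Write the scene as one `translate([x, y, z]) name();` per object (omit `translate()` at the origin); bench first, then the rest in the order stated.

bench();
translate([1493, 0, 0]) open_box();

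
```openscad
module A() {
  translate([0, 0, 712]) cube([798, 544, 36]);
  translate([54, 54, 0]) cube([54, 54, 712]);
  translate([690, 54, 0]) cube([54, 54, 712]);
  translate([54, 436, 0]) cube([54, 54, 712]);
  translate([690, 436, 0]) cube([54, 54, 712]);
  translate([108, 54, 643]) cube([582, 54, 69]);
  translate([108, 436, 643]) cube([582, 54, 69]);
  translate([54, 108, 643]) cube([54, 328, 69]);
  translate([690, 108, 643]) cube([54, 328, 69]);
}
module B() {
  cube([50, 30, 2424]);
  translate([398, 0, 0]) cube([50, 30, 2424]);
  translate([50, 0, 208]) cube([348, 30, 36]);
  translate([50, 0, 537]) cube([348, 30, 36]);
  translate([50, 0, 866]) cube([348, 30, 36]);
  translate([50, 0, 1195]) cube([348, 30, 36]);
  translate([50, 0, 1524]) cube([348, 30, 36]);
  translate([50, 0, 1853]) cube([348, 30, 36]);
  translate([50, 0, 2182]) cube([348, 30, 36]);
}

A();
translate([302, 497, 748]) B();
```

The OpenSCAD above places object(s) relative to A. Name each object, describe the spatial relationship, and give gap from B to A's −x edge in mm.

A is a table. B is a ladder. The ladder is on top of the table. The gap from the ladder to the table's −x edge is 302 mm.

The ladder's min-x is at 302; the table's min-x is 0; gap = 302 mm.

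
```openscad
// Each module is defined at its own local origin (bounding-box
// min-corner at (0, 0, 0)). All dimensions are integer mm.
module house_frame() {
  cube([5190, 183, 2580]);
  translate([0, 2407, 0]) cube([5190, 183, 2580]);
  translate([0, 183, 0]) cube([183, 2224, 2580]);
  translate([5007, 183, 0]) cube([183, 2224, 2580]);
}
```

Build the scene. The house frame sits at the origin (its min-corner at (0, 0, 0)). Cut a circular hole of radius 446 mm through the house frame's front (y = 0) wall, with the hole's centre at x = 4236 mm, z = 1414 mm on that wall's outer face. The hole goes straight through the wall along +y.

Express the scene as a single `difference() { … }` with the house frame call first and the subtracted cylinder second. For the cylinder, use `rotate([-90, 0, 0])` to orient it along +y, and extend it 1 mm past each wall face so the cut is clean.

difference() {
  house_frame();
  translate([4236, -1, 1414]) rotate([-90, 0, 0]) cylinder(h = 185, r = 446);
}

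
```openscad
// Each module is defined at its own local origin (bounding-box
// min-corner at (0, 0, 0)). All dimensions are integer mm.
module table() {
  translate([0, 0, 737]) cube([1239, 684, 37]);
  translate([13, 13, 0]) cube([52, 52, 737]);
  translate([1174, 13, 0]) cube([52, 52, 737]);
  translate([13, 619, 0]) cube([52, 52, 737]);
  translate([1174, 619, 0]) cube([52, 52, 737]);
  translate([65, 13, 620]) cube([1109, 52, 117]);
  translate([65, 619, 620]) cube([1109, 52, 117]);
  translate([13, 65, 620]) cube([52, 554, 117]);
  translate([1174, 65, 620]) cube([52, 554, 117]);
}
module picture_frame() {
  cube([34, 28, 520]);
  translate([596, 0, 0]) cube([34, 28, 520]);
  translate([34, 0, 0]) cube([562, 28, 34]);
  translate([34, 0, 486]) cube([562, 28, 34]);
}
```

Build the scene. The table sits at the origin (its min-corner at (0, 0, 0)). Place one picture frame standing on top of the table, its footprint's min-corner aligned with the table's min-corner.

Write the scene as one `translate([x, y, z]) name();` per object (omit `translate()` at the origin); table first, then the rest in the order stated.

table();
translate([0, 0, 774]) picture_frame();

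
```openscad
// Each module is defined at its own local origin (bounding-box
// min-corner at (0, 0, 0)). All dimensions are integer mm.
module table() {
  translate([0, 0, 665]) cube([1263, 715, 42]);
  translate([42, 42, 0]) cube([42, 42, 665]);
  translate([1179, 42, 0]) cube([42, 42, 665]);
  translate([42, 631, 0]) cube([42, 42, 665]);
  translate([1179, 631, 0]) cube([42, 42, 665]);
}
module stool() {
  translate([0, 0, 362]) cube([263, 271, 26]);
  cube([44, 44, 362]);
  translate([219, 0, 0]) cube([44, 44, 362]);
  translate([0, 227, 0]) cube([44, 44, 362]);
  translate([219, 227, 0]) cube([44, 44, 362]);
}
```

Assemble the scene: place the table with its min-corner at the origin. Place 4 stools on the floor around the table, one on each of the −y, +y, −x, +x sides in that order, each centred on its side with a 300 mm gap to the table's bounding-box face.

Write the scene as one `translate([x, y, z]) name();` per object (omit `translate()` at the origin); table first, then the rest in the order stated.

table();
translate([500, -571, 0]) stool();
translate([500, 1015, 0]) stool();
translate([-563, 222, 0]) stool();
translate([1563, 222, 0]) stool();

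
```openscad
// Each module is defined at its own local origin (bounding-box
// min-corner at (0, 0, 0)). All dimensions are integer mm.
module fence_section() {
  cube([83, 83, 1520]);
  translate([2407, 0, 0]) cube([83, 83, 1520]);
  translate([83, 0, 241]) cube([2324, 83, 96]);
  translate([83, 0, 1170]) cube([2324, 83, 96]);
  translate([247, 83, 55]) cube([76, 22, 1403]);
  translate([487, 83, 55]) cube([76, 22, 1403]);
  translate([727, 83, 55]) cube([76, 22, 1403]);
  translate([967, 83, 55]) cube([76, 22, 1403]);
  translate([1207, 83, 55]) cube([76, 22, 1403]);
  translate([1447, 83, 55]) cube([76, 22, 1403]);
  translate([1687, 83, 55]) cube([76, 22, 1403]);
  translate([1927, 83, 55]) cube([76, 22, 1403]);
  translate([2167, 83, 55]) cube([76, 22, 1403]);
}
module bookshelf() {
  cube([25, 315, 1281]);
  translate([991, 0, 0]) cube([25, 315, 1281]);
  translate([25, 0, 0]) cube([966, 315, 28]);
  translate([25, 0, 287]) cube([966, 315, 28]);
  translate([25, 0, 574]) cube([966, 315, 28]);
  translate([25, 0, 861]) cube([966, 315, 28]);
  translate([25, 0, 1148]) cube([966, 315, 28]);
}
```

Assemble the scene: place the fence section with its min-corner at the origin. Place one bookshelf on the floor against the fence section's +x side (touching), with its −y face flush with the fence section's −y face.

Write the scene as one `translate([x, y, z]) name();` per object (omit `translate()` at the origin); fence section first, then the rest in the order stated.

fence_section();
translate([2490, 0, 0]) bookshelf();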